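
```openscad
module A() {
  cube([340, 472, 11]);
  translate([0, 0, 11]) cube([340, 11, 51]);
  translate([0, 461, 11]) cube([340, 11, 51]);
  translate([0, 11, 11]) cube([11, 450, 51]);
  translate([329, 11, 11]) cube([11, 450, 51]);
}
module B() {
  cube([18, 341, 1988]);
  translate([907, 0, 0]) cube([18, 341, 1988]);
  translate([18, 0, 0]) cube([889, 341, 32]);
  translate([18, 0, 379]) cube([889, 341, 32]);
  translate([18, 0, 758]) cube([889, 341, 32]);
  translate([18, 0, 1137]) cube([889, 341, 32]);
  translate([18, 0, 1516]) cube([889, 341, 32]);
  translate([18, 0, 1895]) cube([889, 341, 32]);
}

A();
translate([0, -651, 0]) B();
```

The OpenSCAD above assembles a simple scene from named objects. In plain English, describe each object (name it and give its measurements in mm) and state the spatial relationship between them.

A is an open-topped rectangular box: outside dimensions 340×472×62 mm, with a uniform wall and base thickness of 11 mm. The base is a full 340×472 slab on the floor; four walls sit on top of the base. The front and back walls (the −y and +y sides) span the full width; the two side walls fit between them.

B is a bookshelf 925 mm wide overall, 341 mm deep and 1988 mm tall. The two sides are 18 mm thick vertical panels. 6 horizontal shelves of 32 mm thickness span between the inner faces of the sides; the lowest shelf sits on the floor and shelves are stacked with a clear vertical gap of 347 mm between each pair.

The bookshelf is on the floor beside the open box on its −y side.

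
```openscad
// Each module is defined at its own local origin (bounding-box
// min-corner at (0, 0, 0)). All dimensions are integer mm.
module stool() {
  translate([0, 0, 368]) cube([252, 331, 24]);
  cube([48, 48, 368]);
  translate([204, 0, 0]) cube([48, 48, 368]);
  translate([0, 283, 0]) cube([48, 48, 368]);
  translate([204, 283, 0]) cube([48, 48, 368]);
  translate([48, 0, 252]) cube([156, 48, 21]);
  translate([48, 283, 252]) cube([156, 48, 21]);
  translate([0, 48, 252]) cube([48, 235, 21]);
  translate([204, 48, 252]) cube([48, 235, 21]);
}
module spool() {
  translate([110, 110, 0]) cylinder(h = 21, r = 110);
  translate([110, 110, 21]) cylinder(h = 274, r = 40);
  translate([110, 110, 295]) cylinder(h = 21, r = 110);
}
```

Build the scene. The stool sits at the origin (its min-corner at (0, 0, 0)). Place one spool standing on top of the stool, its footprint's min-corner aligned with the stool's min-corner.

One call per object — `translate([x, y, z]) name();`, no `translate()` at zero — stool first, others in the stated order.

stool();
translate([0, 0, 392]) spool();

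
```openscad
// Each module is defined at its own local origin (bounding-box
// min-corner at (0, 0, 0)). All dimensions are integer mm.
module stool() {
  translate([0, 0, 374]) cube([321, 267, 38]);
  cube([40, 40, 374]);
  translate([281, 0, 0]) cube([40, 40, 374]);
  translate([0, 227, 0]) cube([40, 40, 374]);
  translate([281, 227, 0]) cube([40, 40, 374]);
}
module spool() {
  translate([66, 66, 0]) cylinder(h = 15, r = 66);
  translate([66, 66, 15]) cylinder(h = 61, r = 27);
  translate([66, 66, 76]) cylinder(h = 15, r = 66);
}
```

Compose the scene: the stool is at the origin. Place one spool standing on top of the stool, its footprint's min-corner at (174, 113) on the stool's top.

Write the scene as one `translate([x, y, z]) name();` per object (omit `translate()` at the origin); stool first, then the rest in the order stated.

stool();
translate([174, 113, 412]) spool();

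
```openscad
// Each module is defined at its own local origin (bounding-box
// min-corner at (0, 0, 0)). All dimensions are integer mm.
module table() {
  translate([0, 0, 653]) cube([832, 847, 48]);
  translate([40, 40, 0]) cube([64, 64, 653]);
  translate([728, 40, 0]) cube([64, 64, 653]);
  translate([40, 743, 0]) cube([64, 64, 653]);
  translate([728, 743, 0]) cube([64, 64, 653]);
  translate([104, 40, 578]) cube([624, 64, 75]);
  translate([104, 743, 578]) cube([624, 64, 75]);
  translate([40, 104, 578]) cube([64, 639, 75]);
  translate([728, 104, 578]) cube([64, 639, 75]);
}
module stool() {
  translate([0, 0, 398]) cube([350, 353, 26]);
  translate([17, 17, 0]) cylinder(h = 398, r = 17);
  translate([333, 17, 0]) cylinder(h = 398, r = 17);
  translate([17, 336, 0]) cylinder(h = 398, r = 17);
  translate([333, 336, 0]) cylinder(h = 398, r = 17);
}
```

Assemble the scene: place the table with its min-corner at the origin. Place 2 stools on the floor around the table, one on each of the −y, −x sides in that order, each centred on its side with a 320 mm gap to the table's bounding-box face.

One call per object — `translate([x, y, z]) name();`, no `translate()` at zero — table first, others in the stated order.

table();
translate([241, -673, 0]) stool();
translate([-670, 247, 0]) stool();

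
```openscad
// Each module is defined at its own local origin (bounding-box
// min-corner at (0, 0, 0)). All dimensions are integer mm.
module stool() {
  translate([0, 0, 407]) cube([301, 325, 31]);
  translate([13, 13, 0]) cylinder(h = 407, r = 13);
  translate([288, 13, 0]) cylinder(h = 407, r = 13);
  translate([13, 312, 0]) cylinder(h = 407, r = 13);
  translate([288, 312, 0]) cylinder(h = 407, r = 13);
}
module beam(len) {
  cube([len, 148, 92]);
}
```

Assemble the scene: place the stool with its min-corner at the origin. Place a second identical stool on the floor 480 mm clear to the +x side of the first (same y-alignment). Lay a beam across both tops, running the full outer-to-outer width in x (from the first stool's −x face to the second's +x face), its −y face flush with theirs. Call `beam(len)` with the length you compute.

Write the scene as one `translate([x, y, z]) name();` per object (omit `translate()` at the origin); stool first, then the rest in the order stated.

stool();
translate([781, 0, 0]) stool();
translate([0, 0, 438]) beam(1082);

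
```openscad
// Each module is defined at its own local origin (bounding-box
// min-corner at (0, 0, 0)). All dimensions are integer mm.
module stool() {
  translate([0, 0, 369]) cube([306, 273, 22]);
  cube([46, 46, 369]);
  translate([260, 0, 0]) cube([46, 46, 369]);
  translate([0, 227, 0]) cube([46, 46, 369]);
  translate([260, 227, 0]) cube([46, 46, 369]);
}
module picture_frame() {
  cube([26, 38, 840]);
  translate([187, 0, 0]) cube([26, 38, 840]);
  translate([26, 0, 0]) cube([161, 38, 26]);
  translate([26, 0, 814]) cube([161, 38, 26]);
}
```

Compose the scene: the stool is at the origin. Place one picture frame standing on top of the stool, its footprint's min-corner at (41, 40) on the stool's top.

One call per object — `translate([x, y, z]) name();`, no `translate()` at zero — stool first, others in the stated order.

stool();
translate([41, 40, 391]) picture_frame();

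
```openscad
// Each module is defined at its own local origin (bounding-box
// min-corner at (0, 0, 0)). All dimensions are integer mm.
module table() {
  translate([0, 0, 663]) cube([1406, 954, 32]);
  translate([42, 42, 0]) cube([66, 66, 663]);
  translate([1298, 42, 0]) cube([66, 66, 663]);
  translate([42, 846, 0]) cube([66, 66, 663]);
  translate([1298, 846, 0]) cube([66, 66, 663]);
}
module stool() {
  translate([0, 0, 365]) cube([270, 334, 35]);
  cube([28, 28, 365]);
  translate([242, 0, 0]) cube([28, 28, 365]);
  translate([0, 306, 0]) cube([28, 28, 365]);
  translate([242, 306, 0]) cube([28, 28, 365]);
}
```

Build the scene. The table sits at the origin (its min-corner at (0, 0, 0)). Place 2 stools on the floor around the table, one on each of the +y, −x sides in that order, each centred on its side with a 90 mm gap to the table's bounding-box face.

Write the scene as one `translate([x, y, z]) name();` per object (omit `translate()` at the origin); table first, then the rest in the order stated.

table();
translate([568, 1044, 0]) stool();
translate([-360, 310, 0]) stool();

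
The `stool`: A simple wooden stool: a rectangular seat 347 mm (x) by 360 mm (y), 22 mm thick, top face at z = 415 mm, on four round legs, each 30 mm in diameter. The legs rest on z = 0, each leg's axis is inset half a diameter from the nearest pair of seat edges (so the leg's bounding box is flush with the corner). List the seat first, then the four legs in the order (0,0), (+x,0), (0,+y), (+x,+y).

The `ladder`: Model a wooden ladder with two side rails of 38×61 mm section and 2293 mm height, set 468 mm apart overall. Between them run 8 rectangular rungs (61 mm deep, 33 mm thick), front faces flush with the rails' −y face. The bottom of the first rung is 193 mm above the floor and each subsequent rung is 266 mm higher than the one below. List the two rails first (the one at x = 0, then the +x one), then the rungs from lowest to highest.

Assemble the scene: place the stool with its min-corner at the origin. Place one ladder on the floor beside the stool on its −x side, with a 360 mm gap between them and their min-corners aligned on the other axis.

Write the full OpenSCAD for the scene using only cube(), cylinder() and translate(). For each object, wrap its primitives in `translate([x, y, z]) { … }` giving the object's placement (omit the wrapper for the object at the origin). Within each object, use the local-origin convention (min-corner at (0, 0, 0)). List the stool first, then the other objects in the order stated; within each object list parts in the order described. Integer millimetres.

translate([0, 0, 393]) cube([347, 360, 22]);
translate([15, 15, 0]) cylinder(h = 393, r = 15);
translate([332, 15, 0]) cylinder(h = 393, r = 15);
translate([15, 345, 0]) cylinder(h = 393, r = 15);
translate([332, 345, 0]) cylinder(h = 393, r = 15);
translate([-828, 0, 0]) {
  cube([38, 61, 2293]);
  translate([430, 0, 0]) cube([38, 61, 2293]);
  translate([38, 0, 193]) cube([392, 61, 33]);
  translate([38, 0, 459]) cube([392, 61, 33]);
  translate([38, 0, 725]) cube([392, 61, 33]);
  translate([38, 0, 991]) cube([392, 61, 33]);
  translate([38, 0, 1257]) cube([392, 61, 33]);
  translate([38, 0, 1523]) cube([392, 61, 33]);
  translate([38, 0, 1789]) cube([392, 61, 33]);
  translate([38, 0, 2055]) cube([392, 61, 33]);
}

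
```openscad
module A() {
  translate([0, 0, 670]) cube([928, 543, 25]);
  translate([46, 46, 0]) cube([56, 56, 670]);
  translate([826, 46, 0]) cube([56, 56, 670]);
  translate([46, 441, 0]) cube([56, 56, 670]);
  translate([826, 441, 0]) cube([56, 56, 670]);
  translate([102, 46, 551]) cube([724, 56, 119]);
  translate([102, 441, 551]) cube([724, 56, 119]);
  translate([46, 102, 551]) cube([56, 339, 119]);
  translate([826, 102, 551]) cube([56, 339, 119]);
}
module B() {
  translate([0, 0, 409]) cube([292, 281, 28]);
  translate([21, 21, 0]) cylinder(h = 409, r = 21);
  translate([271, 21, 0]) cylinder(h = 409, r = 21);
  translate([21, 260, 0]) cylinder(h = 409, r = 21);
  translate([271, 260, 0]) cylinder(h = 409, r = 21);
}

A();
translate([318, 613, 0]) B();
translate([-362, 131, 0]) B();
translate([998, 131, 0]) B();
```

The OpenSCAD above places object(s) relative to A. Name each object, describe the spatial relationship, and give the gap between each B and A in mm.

Each stool's nearest face is 70 mm from the table's bounding box.

A is a table. B is a stool. Three stools sit around the table at the +y, −x, +x sides. The gap between each stool and the table is 70 mm.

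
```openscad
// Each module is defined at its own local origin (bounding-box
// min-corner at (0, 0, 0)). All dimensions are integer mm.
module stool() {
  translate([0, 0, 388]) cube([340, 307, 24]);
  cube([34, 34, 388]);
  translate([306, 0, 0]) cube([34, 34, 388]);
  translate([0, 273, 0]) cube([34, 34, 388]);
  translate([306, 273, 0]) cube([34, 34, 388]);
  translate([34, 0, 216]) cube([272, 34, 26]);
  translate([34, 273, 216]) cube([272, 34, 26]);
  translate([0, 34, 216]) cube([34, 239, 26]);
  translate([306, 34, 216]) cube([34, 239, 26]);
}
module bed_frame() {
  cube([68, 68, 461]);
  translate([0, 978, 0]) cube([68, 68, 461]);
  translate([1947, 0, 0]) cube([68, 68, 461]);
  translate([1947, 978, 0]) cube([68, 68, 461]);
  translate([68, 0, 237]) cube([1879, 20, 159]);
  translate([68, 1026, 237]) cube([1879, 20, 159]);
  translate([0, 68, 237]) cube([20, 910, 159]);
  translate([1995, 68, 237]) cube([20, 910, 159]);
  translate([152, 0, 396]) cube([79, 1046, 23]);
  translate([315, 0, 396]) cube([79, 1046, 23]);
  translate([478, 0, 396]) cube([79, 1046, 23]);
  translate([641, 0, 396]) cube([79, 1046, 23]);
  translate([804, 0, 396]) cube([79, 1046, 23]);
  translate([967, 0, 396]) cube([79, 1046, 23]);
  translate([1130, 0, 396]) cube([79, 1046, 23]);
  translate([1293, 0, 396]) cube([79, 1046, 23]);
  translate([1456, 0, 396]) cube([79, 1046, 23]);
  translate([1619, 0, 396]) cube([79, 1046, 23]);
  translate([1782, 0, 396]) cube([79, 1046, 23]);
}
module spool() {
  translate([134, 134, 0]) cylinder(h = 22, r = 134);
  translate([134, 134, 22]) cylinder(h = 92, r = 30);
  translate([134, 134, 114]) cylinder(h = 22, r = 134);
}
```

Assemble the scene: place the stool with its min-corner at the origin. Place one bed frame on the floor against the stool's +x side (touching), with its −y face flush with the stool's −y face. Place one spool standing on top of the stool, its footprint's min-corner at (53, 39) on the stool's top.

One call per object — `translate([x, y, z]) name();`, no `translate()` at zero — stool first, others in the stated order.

stool();
translate([340, 0, 0]) bed_frame();
translate([53, 39, 412]) spool();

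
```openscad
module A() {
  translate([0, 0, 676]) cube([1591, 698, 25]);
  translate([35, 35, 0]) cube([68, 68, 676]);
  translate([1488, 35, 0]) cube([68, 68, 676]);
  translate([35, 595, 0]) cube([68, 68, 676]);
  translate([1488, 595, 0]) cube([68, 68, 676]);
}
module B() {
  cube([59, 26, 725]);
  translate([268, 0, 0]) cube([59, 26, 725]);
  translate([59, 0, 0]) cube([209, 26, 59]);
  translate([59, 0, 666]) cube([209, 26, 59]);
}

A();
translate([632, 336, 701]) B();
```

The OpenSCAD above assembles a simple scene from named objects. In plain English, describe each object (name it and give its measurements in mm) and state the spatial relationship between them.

A is a table with a 1591×698 mm rectangular top, 25 mm thick, top surface at z = 701 mm, supported by four 68×68 mm square legs, each inset 35 mm from the nearest pair of top edges, running from the floor.

B is a rectangular picture frame lying in the x–z plane (depth along y). The opening is 209 mm wide (x) by 607 mm tall (z), surrounded by a border 59 mm wide on all four sides. The frame is 26 mm deep and is made of two full-height vertical stiles with two horizontal rails fitted between them.

The picture frame is on top of the table, centred.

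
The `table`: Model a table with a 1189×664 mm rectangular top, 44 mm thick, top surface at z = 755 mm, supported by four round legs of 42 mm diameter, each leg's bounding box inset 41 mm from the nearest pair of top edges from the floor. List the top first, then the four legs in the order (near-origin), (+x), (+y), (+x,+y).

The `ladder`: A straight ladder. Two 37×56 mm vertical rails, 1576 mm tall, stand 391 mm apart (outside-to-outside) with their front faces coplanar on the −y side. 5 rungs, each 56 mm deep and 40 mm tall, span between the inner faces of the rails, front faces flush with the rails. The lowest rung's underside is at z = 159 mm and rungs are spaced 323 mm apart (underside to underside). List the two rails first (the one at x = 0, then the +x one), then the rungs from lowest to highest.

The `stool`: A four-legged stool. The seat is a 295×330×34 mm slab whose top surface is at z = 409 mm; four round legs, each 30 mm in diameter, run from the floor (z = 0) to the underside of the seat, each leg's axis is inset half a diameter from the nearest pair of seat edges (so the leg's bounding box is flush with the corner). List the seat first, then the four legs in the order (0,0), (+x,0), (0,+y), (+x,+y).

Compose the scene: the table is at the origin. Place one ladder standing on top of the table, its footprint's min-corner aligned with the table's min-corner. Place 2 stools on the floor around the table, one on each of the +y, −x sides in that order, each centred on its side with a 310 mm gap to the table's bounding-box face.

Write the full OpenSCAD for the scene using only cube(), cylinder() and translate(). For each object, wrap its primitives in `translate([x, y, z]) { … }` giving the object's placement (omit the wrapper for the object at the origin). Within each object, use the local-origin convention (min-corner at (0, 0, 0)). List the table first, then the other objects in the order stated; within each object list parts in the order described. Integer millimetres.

translate([0, 0, 711]) cube([1189, 664, 44]);
translate([62, 62, 0]) cylinder(h = 711, r = 21);
translate([1127, 62, 0]) cylinder(h = 711, r = 21);
translate([62, 602, 0]) cylinder(h = 711, r = 21);
translate([1127, 602, 0]) cylinder(h = 711, r = 21);
translate([0, 0, 755]) {
  cube([37, 56, 1576]);
  translate([354, 0, 0]) cube([37, 56, 1576]);
  translate([37, 0, 159]) cube([317, 56, 40]);
  translate([37, 0, 482]) cube([317, 56, 40]);
  translate([37, 0, 805]) cube([317, 56, 40]);
  translate([37, 0, 1128]) cube([317, 56, 40]);
  translate([37, 0, 1451]) cube([317, 56, 40]);
}
translate([447, 974, 0]) {
  translate([0, 0, 375]) cube([295, 330, 34]);
  translate([15, 15, 0]) cylinder(h = 375, r = 15);
  translate([280, 15, 0]) cylinder(h = 375, r = 15);
  translate([15, 315, 0]) cylinder(h = 375, r = 15);
  translate([280, 315, 0]) cylinder(h = 375, r = 15);
}
translate([-605, 167, 0]) {
  translate([0, 0, 375]) cube([295, 330, 34]);
  translate([15, 15, 0]) cylinder(h = 375, r = 15);
  translate([280, 15, 0]) cylinder(h = 375, r = 15);
  translate([15, 315, 0]) cylinder(h = 375, r = 15);
  translate([280, 315, 0]) cylinder(h = 375, r = 15);
}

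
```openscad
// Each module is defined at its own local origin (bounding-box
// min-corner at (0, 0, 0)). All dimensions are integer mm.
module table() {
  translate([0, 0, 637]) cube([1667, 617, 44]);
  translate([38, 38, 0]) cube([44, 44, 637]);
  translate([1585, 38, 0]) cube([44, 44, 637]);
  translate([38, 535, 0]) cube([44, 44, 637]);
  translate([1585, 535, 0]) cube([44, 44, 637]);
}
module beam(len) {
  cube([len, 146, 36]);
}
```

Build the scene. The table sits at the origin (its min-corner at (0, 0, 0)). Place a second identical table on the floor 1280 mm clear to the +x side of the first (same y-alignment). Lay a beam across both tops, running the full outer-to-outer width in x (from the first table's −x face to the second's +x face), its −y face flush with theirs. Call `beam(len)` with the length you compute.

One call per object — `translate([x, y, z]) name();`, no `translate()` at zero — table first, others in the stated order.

table();
translate([2947, 0, 0]) table();
translate([0, 0, 681]) beam(4614);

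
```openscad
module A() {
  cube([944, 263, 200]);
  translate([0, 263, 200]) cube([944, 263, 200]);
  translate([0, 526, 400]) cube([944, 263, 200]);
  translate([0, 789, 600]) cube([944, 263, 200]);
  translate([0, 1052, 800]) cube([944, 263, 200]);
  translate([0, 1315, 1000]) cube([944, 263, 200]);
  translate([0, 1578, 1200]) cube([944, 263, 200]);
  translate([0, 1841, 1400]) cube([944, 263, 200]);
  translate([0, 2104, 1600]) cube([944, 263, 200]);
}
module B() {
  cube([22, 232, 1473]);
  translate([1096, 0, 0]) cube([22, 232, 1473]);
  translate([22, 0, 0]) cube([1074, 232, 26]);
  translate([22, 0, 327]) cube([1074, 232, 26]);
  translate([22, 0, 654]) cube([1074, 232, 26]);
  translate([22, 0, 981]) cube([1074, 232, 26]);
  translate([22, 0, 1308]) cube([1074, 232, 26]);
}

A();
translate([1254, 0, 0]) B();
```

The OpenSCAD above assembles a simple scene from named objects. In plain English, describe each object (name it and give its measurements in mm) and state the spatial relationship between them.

A is a straight staircase of 9 solid steps. Each step is 944 mm wide (x), 263 mm deep (y, the going) and 200 mm tall (the rise). The first step rests on the floor; each subsequent step sits one going further in +y and one rise higher in +z, directly behind and above the previous step with no overlap.

B is an open bookshelf. Two side panels, each 22 mm thick, 232 mm deep and 1473 mm tall, stand 1118 mm apart (outside-to-outside). Between them sit 5 shelves, each 26 mm thick and 232 mm deep, spanning the full gap between the sides. The bottom shelf rests on the floor (its underside at z = 0) and the clear gap between one shelf's top and the next shelf's underside is 301 mm.

The bookshelf is on the floor beside the staircase on its +x side.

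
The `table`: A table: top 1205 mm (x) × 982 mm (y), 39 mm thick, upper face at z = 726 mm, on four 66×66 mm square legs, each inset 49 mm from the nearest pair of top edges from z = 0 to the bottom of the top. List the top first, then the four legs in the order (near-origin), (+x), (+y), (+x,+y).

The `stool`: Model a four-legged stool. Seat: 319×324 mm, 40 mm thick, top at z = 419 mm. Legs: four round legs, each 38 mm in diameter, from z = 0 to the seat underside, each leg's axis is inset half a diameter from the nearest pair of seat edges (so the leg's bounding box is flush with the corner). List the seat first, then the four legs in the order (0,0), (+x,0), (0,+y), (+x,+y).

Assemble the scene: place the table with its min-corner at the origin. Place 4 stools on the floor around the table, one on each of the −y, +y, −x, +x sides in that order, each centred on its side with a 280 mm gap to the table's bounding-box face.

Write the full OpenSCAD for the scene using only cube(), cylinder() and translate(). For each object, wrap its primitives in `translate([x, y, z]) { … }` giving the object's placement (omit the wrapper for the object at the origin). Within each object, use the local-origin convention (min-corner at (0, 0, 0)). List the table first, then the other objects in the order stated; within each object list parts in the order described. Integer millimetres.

translate([0, 0, 687]) cube([1205, 982, 39]);
translate([49, 49, 0]) cube([66, 66, 687]);
translate([1090, 49, 0]) cube([66, 66, 687]);
translate([49, 867, 0]) cube([66, 66, 687]);
translate([1090, 867, 0]) cube([66, 66, 687]);
translate([443, -604, 0]) {
  translate([0, 0, 379]) cube([319, 324, 40]);
  translate([19, 19, 0]) cylinder(h = 379, r = 19);
  translate([300, 19, 0]) cylinder(h = 379, r = 19);
  translate([19, 305, 0]) cylinder(h = 379, r = 19);
  translate([300, 305, 0]) cylinder(h = 379, r = 19);
}
translate([443, 1262, 0]) {
  translate([0, 0, 379]) cube([319, 324, 40]);
  translate([19, 19, 0]) cylinder(h = 379, r = 19);
  translate([300, 19, 0]) cylinder(h = 379, r = 19);
  translate([19, 305, 0]) cylinder(h = 379, r = 19);
  translate([300, 305, 0]) cylinder(h = 379, r = 19);
}
translate([-599, 329, 0]) {
  translate([0, 0, 379]) cube([319, 324, 40]);
  translate([19, 19, 0]) cylinder(h = 379, r = 19);
  translate([300, 19, 0]) cylinder(h = 379, r = 19);
  translate([19, 305, 0]) cylinder(h = 379, r = 19);
  translate([300, 305, 0]) cylinder(h = 379, r = 19);
}
translate([1485, 329, 0]) {
  translate([0, 0, 379]) cube([319, 324, 40]);
  translate([19, 19, 0]) cylinder(h = 379, r = 19);
  translate([300, 19, 0]) cylinder(h = 379, r = 19);
  translate([19, 305, 0]) cylinder(h = 379, r = 19);
  translate([300, 305, 0]) cylinder(h = 379, r = 19);
}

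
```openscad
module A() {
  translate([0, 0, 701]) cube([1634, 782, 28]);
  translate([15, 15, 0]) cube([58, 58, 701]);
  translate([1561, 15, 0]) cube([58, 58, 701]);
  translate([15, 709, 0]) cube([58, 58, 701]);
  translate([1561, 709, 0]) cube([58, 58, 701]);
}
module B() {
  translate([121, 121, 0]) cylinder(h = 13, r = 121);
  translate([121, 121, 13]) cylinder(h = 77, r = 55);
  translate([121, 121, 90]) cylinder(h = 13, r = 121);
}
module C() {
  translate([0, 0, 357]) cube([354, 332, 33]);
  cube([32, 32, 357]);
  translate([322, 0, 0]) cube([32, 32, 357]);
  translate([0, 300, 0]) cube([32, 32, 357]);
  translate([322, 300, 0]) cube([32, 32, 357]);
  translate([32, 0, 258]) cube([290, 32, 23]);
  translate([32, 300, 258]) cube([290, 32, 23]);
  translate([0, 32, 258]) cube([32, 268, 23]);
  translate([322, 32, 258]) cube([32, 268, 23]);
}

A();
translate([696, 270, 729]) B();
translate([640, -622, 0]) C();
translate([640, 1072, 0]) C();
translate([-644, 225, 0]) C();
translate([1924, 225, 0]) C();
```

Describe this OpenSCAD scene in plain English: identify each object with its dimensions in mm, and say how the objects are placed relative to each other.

A is a rectangular dining table. The top is 1634×782×28 mm with its upper surface at z = 729 mm. It stands on four 58×58 mm square legs, each inset 15 mm from the nearest pair of top edges, running from the floor to the underside of the top.

B is a spool: two coaxial disc flanges of radius 121 mm and thickness 13 mm, joined by a core cylinder of radius 55 mm and height 77 mm. The lower flange rests on z = 0 and the three cylinders share a vertical axis.

C is a simple wooden stool: a rectangular seat 354 mm (x) by 332 mm (y), 33 mm thick, top face at z = 390 mm, on four square legs, each 32×32 mm in cross-section. The legs rest on z = 0, each flush with a corner of the seat. Four stretchers, 32 mm wide and 23 mm tall, connect adjacent legs with their undersides at z = 258 mm, each running between the inner faces of the legs it joins and aligned with the legs' outer faces on the other axis.

The spool is on top of the table, centred. Four stools sit around the table at the −y, +y, −x, +x sides.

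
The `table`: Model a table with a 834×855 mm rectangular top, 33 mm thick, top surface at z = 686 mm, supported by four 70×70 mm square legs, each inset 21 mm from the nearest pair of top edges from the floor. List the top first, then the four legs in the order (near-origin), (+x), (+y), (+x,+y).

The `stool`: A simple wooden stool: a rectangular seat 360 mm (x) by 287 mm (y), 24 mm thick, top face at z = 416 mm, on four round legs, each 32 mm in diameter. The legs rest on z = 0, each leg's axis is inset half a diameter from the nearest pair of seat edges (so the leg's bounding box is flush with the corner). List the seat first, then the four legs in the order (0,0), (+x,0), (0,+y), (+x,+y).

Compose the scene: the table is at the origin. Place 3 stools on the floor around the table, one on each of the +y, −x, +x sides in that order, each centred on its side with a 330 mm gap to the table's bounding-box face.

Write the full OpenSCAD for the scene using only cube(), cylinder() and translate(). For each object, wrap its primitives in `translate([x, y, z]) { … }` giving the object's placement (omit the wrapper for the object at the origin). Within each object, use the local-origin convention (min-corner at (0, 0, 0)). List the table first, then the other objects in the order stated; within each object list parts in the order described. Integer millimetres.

translate([0, 0, 653]) cube([834, 855, 33]);
translate([21, 21, 0]) cube([70, 70, 653]);
translate([743, 21, 0]) cube([70, 70, 653]);
translate([21, 764, 0]) cube([70, 70, 653]);
translate([743, 764, 0]) cube([70, 70, 653]);
translate([237, 1185, 0]) {
  translate([0, 0, 392]) cube([360, 287, 24]);
  translate([16, 16, 0]) cylinder(h = 392, r = 16);
  translate([344, 16, 0]) cylinder(h = 392, r = 16);
  translate([16, 271, 0]) cylinder(h = 392, r = 16);
  translate([344, 271, 0]) cylinder(h = 392, r = 16);
}
translate([-690, 284, 0]) {
  translate([0, 0, 392]) cube([360, 287, 24]);
  translate([16, 16, 0]) cylinder(h = 392, r = 16);
  translate([344, 16, 0]) cylinder(h = 392, r = 16);
  translate([16, 271, 0]) cylinder(h = 392, r = 16);
  translate([344, 271, 0]) cylinder(h = 392, r = 16);
}
translate([1164, 284, 0]) {
  translate([0, 0, 392]) cube([360, 287, 24]);
  translate([16, 16, 0]) cylinder(h = 392, r = 16);
  translate([344, 16, 0]) cylinder(h = 392, r = 16);
  translate([16, 271, 0]) cylinder(h = 392, r = 16);
  translate([344, 271, 0]) cylinder(h = 392, r = 16);
}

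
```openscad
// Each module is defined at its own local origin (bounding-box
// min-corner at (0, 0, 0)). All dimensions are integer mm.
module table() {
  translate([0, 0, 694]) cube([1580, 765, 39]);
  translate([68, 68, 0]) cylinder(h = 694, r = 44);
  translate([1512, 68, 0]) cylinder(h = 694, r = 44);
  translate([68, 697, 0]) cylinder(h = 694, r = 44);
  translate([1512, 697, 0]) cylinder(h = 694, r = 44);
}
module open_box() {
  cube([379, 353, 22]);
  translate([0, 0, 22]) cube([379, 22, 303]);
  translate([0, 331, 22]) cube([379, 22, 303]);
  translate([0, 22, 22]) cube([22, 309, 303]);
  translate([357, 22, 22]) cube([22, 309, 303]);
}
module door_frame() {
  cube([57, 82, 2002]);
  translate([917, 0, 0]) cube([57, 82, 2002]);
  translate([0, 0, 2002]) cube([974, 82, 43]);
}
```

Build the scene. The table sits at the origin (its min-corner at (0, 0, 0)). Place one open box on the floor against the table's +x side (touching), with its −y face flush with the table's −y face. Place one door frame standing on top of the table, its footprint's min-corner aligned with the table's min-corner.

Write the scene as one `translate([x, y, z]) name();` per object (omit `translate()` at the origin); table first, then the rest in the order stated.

table();
translate([1580, 0, 0]) open_box();
translate([0, 0, 733]) door_frame();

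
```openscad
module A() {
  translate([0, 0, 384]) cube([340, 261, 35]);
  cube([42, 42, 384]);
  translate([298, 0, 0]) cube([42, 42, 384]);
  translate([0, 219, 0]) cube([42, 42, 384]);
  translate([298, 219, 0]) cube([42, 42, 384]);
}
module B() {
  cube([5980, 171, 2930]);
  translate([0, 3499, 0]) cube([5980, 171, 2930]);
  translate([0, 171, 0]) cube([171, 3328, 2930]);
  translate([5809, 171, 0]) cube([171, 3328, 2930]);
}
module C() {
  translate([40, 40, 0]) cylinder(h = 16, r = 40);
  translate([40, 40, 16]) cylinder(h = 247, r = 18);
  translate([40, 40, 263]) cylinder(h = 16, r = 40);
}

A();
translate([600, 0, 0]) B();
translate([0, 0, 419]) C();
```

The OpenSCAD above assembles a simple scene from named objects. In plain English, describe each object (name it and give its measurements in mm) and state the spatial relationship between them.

A is a simple wooden stool: a rectangular seat 340 mm (x) by 261 mm (y), 35 mm thick, top face at z = 419 mm, on four square legs, each 42×42 mm in cross-section. The legs rest on z = 0, each flush with a corner of the seat.

B is a box-shaped house frame (walls only): outside footprint 5980×3670 mm, wall height 2930 mm, wall thickness 171 mm. The two y-facing walls run the full x-width; the two x-facing walls fit between the inner faces of the y-facing walls.

C is a spool: two coaxial disc flanges of radius 40 mm and thickness 16 mm, joined by a core cylinder of radius 18 mm and height 247 mm. The lower flange rests on z = 0 and the three cylinders share a vertical axis.

The house frame is on the floor beside the stool on its +x side. The spool is on top of the stool.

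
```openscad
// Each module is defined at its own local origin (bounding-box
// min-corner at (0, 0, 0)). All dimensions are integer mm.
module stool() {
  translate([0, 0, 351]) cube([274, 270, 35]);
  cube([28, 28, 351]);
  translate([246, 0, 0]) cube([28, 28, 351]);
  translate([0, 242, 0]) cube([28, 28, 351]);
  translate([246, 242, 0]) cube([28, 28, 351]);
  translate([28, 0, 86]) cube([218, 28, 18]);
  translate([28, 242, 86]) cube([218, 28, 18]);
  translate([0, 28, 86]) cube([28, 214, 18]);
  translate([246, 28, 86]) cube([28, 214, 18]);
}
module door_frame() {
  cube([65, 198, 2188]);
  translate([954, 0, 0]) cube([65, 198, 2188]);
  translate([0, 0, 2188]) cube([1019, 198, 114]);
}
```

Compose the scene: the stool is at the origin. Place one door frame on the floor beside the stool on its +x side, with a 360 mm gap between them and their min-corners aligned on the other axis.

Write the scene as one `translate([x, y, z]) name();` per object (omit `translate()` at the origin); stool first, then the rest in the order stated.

stool();
translate([634, 0, 0]) door_frame();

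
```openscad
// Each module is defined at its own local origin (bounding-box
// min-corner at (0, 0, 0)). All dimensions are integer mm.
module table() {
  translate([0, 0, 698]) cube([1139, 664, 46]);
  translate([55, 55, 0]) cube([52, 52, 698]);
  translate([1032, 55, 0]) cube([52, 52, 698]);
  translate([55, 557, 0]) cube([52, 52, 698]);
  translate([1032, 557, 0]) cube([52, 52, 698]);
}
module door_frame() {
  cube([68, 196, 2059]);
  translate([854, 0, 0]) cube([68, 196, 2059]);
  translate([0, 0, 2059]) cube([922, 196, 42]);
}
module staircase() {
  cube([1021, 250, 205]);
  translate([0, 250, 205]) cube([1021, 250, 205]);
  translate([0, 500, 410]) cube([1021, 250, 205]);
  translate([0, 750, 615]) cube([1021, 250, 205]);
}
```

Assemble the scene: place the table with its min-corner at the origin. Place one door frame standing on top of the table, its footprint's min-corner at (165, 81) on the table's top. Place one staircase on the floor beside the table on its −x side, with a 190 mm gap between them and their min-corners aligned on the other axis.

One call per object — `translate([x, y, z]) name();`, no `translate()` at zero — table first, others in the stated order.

table();
translate([165, 81, 744]) door_frame();
translate([-1211, 0, 0]) staircase();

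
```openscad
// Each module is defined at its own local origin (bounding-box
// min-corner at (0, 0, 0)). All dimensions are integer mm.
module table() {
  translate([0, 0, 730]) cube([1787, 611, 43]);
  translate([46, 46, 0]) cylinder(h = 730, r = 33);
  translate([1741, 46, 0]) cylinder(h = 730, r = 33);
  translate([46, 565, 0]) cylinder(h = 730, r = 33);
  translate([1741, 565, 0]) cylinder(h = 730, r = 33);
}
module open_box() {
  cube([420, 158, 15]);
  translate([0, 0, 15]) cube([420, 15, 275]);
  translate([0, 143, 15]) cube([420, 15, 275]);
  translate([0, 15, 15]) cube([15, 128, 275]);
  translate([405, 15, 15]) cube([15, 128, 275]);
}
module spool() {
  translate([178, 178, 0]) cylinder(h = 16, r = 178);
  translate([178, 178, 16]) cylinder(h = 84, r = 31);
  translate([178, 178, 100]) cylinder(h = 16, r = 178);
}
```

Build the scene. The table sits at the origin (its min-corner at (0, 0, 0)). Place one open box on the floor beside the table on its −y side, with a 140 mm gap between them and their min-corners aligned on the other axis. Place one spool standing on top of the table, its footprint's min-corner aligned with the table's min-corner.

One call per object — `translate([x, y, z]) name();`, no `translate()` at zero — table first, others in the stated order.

table();
translate([0, -298, 0]) open_box();
translate([0, 0, 773]) spool();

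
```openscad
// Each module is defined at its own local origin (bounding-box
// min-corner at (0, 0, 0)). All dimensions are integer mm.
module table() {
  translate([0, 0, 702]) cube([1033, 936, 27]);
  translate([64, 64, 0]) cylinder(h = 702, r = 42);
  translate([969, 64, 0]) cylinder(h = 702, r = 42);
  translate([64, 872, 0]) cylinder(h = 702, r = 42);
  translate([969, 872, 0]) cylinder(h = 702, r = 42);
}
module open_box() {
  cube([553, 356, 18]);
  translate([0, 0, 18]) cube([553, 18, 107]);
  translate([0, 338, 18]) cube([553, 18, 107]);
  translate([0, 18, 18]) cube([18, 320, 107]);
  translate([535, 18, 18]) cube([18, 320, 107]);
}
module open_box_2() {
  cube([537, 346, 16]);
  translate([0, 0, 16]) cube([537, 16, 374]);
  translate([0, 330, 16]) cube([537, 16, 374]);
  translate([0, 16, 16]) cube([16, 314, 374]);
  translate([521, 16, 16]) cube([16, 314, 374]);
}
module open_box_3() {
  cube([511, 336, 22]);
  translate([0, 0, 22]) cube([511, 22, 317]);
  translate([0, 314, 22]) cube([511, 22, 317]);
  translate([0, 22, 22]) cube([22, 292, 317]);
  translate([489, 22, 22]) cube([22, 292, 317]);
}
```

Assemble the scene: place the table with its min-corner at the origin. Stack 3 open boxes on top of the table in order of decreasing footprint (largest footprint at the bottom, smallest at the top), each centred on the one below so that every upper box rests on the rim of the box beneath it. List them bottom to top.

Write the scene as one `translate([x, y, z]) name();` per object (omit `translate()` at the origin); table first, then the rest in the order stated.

table();
translate([240, 290, 729]) open_box();
translate([248, 295, 854]) open_box_2();
translate([261, 300, 1244]) open_box_3();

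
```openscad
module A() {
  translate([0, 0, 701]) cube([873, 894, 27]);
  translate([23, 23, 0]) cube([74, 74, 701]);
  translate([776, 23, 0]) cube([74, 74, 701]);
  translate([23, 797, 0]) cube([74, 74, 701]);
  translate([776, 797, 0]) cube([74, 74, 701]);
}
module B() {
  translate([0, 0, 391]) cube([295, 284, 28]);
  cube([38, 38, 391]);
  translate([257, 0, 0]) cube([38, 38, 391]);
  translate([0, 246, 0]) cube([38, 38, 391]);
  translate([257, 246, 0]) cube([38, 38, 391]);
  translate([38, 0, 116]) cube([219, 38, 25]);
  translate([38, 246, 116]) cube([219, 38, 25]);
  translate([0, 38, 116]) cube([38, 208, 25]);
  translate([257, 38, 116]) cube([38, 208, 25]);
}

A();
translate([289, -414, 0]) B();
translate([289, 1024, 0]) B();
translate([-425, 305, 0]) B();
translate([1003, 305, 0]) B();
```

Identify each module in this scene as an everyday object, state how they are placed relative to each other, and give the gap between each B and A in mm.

Each stool's nearest face is 130 mm from the table's bounding box.

A is a table. B is a stool. Four stools sit around the table at the −y, +y, −x, +x sides. The gap between each stool and the table is 130 mm.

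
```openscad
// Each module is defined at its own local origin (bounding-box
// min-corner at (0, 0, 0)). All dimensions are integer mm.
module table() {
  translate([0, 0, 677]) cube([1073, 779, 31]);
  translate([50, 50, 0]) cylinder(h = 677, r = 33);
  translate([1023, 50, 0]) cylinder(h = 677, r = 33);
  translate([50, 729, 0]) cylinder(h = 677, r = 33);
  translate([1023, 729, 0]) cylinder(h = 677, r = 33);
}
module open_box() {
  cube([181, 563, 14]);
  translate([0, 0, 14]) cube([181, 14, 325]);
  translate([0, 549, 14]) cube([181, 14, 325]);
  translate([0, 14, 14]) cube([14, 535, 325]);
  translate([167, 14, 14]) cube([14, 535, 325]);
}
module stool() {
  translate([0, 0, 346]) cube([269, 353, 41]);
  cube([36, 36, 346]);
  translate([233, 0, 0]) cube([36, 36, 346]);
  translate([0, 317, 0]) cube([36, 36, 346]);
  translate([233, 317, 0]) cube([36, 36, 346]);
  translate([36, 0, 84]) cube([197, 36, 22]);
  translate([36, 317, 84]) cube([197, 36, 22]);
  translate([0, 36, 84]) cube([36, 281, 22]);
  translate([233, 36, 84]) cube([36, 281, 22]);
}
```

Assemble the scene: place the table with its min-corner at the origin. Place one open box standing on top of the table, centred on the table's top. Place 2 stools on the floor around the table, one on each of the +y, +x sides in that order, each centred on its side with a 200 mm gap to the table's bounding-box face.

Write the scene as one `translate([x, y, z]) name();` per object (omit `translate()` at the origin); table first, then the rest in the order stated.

table();
translate([446, 108, 708]) open_box();
translate([402, 979, 0]) stool();
translate([1273, 213, 0]) stool();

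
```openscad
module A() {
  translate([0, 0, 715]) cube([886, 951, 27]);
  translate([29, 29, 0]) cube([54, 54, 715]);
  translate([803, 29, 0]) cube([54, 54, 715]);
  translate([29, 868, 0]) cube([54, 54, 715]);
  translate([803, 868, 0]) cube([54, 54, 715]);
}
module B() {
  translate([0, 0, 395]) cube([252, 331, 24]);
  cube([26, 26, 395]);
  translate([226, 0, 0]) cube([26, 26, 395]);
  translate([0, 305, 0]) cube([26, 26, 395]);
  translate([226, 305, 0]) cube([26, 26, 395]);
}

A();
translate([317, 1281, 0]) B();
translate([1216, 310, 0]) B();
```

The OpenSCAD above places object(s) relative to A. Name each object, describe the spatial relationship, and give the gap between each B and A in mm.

A is a table. B is a stool. Two stools sit around the table at the +y, +x sides. The gap between each stool and the table is 330 mm.

Each stool's nearest face is 330 mm from the table's bounding box.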